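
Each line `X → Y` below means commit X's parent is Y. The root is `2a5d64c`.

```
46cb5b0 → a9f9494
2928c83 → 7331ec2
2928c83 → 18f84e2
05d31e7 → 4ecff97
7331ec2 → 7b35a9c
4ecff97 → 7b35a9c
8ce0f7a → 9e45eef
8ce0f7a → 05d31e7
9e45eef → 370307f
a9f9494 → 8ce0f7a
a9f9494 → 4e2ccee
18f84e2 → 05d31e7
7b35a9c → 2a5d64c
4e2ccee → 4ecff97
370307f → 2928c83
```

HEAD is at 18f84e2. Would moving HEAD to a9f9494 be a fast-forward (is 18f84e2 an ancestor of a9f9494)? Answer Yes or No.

A fast-forward from 18f84e2 to a9f9494 is possible iff 18f84e2 is an ancestor of a9f9494.
Ancestors of a9f9494: {05d31e7, 18f84e2, 2928c83, 2a5d64c, 370307f, 4e2ccee, 4ecff97, 7331ec2, 7b35a9c, 8ce0f7a, 9e45eef, a9f9494}.
18f84e2 is among them, so fast-forward is possible.

Yes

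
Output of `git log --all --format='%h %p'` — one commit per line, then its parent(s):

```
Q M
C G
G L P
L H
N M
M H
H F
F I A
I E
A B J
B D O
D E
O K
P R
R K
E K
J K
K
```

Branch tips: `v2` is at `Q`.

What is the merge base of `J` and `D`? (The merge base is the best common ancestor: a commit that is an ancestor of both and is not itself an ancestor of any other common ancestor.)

K

Ancestors of J: {J, K}.
Ancestors of D: {D, E, K}.
Common ancestors: {K}.
The only common ancestor is K, so it is the merge base.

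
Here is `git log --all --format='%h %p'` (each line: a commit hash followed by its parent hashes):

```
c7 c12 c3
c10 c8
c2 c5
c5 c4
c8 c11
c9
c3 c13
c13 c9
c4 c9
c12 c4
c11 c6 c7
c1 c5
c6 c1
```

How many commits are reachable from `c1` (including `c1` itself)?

4

Walking parent pointers from c1: reachable set = {c1, c4, c5, c9}.
That is 4 commits.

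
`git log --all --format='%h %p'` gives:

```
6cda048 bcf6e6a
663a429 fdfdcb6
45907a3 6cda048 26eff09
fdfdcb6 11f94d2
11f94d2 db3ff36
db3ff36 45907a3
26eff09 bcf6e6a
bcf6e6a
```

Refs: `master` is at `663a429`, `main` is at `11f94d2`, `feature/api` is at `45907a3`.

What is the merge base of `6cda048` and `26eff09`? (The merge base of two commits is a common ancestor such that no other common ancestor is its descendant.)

bcf6e6a

Ancestors of 6cda048: {6cda048, bcf6e6a}.
Ancestors of 26eff09: {26eff09, bcf6e6a}.
Common ancestors: {bcf6e6a}.
The only common ancestor is bcf6e6a, so it is the merge base.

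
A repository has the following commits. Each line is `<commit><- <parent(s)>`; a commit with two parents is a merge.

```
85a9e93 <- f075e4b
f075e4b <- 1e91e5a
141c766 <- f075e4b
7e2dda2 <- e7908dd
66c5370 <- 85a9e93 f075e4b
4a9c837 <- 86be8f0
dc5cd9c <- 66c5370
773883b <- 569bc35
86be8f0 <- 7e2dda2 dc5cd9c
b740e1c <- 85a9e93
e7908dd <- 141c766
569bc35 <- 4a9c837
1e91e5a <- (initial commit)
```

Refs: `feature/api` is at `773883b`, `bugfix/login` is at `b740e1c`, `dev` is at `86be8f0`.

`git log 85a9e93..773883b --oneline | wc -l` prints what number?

Reachable from 773883b: {141c766, 1e91e5a, 4a9c837, 569bc35, 66c5370, 773883b, 7e2dda2, 85a9e93, 86be8f0, dc5cd9c, e7908dd, f075e4b}.
Reachable from 85a9e93: {1e91e5a, 85a9e93, f075e4b}.
In 773883b's history but not 85a9e93's: {141c766, 4a9c837, 569bc35, 66c5370, 773883b, 7e2dda2, 86be8f0, dc5cd9c, e7908dd} — 9 commits.

9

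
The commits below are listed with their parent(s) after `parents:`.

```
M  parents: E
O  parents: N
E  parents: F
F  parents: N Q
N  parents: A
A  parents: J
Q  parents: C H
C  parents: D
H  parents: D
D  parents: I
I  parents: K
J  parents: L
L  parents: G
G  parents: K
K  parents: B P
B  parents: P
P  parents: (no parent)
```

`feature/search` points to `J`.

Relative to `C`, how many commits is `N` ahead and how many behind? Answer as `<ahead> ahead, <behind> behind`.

Reachable from N: {A, B, G, J, K, L, N, P}.
Reachable from C: {B, C, D, I, K, P}.
Only in N's history (ahead): {A, G, J, L, N} — 5.
Only in C's history (behind): {C, D, I} — 3.

5 ahead, 3 behind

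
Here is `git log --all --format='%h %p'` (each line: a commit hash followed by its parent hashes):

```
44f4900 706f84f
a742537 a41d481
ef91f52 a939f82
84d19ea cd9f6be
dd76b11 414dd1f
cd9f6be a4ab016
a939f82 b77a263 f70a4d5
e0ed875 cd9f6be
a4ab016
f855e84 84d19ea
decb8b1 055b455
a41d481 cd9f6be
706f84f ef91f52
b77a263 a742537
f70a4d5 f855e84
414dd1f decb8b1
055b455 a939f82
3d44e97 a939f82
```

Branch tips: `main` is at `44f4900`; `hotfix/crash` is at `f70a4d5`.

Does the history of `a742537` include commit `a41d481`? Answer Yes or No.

Ancestors of a742537 (commits reachable by following parents): {a41d481, a4ab016, a742537, cd9f6be}.
a41d481 is in that set, so it is an ancestor of a742537.

Yes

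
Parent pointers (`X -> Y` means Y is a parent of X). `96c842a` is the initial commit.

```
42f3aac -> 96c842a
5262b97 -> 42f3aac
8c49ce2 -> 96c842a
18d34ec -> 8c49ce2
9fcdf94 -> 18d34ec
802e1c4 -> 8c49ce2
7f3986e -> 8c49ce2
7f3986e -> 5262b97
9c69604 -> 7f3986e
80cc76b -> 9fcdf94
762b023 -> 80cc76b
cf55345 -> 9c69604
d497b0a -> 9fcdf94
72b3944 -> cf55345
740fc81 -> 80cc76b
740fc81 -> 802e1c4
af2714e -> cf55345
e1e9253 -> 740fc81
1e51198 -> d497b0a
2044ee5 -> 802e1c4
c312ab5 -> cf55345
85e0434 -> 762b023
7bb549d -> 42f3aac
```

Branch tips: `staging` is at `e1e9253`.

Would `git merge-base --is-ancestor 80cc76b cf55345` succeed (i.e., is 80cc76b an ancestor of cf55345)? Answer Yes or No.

No

Ancestors of cf55345: {42f3aac, 5262b97, 7f3986e, 8c49ce2, 96c842a, 9c69604, cf55345}.
80cc76b is not in that set, so it is not an ancestor of cf55345.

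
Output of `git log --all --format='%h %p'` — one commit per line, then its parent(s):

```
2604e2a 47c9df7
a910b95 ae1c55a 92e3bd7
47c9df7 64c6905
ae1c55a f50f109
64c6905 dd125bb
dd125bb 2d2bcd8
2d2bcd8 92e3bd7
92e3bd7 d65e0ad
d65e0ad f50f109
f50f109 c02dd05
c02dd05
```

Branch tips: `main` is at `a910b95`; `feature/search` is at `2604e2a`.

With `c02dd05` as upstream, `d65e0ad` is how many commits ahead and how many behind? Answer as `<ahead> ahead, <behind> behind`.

2 ahead, 0 behind

Reachable from d65e0ad: {c02dd05, d65e0ad, f50f109}.
Reachable from c02dd05: {c02dd05}.
Only in d65e0ad's history (ahead): {d65e0ad, f50f109} — 2.
Only in c02dd05's history (behind): {} — 0.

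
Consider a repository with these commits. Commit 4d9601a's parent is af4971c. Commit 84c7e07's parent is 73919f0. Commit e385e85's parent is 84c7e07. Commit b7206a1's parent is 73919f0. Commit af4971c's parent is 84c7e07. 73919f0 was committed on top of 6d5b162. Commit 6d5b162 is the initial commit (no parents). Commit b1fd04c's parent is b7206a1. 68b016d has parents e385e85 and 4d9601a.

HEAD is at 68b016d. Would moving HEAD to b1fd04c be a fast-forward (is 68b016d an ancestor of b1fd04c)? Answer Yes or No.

A fast-forward from 68b016d to b1fd04c is possible iff 68b016d is an ancestor of b1fd04c.
Ancestors of b1fd04c: {6d5b162, 73919f0, b1fd04c, b7206a1}.
68b016d is not among them, so fast-forward is not possible.

No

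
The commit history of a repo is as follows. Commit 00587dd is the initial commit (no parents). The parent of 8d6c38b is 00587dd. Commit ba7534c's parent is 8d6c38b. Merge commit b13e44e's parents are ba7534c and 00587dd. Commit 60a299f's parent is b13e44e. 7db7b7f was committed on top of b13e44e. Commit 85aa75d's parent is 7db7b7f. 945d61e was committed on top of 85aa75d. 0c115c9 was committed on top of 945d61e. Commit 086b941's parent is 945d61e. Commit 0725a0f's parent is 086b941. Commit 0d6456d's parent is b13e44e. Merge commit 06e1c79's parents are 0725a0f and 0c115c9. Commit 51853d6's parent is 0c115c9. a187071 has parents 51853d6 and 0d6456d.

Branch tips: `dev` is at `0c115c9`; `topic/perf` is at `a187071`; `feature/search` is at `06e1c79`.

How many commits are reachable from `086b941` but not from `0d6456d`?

Reachable from 086b941: {00587dd, 086b941, 7db7b7f, 85aa75d, 8d6c38b, 945d61e, b13e44e, ba7534c}.
Reachable from 0d6456d: {00587dd, 0d6456d, 8d6c38b, b13e44e, ba7534c}.
In 086b941's history but not 0d6456d's: {086b941, 7db7b7f, 85aa75d, 945d61e} — 4 commits.

4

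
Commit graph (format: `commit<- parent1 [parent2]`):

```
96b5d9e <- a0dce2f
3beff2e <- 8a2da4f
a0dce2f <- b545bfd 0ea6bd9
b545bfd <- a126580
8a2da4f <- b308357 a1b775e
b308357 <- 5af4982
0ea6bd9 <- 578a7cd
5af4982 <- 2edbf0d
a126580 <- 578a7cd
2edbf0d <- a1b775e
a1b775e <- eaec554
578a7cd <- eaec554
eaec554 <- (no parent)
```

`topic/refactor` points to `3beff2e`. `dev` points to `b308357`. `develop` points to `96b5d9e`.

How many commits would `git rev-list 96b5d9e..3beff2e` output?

Reachable from 3beff2e: {2edbf0d, 3beff2e, 5af4982, 8a2da4f, a1b775e, b308357, eaec554}.
Reachable from 96b5d9e: {0ea6bd9, 578a7cd, 96b5d9e, a0dce2f, a126580, b545bfd, eaec554}.
In 3beff2e's history but not 96b5d9e's: {2edbf0d, 3beff2e, 5af4982, 8a2da4f, a1b775e, b308357} — 6 commits.

6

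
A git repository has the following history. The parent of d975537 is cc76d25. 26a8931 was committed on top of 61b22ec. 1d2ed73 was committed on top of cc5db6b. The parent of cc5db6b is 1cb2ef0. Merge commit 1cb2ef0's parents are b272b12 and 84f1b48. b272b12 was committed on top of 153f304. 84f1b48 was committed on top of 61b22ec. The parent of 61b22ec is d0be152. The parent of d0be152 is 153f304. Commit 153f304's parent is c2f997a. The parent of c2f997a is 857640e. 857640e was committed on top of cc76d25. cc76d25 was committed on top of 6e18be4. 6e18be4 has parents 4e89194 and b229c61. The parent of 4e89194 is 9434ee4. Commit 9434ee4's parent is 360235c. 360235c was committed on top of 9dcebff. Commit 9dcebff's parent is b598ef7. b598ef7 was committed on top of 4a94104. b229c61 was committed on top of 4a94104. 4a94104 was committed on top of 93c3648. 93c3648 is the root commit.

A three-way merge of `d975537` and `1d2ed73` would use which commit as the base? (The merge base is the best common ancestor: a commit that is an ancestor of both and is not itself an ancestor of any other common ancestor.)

cc76d25

Ancestors of d975537: {360235c, 4a94104, 4e89194, 6e18be4, 93c3648, 9434ee4, 9dcebff, b229c61, b598ef7, cc76d25, d975537}.
Ancestors of 1d2ed73: {153f304, 1cb2ef0, 1d2ed73, 360235c, 4a94104, 4e89194, 61b22ec, 6e18be4, 84f1b48, 857640e, 93c3648, 9434ee4, 9dcebff, b229c61, b272b12, b598ef7, c2f997a, cc5db6b, cc76d25, d0be152}.
Common ancestors: {360235c, 4a94104, 4e89194, 6e18be4, 93c3648, 9434ee4, 9dcebff, b229c61, b598ef7, cc76d25}.
Among these, cc76d25 is not an ancestor of any other common ancestor — it is the merge base.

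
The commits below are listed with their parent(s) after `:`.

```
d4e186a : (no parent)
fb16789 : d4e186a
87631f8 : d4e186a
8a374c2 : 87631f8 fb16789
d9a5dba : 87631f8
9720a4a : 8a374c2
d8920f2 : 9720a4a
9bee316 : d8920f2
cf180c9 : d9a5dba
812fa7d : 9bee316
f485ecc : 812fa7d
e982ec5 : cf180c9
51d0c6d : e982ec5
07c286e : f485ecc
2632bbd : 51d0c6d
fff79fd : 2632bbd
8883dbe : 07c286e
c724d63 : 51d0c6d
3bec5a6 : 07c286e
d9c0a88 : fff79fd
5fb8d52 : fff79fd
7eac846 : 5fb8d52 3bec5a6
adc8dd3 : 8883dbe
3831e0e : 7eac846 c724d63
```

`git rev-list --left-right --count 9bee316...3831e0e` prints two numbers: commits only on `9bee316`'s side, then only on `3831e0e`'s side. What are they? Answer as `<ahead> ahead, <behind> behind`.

Reachable from 9bee316: {87631f8, 8a374c2, 9720a4a, 9bee316, d4e186a, d8920f2, fb16789}.
Reachable from 3831e0e: {07c286e, 2632bbd, 3831e0e, 3bec5a6, 51d0c6d, 5fb8d52, 7eac846, 812fa7d, 87631f8, 8a374c2, 9720a4a, 9bee316, c724d63, cf180c9, d4e186a, d8920f2, d9a5dba, e982ec5, f485ecc, fb16789, fff79fd}.
Only in 9bee316's history (ahead): {} — 0.
Only in 3831e0e's history (behind): {07c286e, 2632bbd, 3831e0e, 3bec5a6, 51d0c6d, 5fb8d52, 7eac846, 812fa7d, c724d63, cf180c9, d9a5dba, e982ec5, f485ecc, fff79fd} — 14.

0 ahead, 14 behind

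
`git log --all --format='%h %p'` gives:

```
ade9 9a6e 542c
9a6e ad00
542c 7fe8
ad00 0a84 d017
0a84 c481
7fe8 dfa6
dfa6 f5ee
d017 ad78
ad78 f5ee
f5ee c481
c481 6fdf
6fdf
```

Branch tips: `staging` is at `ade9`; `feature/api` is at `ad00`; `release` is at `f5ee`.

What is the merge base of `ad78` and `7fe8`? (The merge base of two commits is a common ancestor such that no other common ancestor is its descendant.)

f5ee

Ancestors of ad78: {6fdf, ad78, c481, f5ee}.
Ancestors of 7fe8: {6fdf, 7fe8, c481, dfa6, f5ee}.
Common ancestors: {6fdf, c481, f5ee}.
Among these, f5ee is not an ancestor of any other common ancestor — it is the merge base.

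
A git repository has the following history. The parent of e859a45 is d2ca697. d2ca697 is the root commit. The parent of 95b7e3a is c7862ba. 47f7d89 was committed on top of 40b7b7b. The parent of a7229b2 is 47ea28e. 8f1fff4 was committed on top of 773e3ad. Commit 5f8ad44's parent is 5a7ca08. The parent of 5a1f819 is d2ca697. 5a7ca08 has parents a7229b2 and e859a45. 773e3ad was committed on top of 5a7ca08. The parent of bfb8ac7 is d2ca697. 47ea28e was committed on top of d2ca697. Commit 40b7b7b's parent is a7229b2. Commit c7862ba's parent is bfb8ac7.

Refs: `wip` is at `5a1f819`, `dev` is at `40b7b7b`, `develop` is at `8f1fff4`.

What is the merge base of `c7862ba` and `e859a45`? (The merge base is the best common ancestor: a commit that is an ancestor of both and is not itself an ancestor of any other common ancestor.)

Ancestors of c7862ba: {bfb8ac7, c7862ba, d2ca697}.
Ancestors of e859a45: {d2ca697, e859a45}.
Common ancestors: {d2ca697}.
The only common ancestor is d2ca697, so it is the merge base.

d2ca697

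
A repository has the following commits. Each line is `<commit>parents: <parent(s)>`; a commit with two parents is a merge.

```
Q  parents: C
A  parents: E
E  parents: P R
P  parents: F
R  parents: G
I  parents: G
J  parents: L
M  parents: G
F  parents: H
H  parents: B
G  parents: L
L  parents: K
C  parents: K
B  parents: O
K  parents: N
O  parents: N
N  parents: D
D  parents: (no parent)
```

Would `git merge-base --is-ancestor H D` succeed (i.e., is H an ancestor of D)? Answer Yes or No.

No

Ancestors of D: {D}.
H is not in that set, so it is not an ancestor of D.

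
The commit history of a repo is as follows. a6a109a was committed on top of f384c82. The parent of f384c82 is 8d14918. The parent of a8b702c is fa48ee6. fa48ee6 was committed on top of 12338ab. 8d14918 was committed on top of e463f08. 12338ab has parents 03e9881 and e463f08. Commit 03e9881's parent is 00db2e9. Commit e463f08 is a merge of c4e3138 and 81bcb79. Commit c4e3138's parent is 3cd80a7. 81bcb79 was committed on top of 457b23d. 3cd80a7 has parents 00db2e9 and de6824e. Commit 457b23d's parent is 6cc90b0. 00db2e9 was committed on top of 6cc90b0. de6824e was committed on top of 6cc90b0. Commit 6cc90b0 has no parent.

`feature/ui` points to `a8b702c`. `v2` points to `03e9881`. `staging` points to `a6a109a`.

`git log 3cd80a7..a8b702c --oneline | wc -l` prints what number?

8

Reachable from a8b702c: {00db2e9, 03e9881, 12338ab, 3cd80a7, 457b23d, 6cc90b0, 81bcb79, a8b702c, c4e3138, de6824e, e463f08, fa48ee6}.
Reachable from 3cd80a7: {00db2e9, 3cd80a7, 6cc90b0, de6824e}.
In a8b702c's history but not 3cd80a7's: {03e9881, 12338ab, 457b23d, 81bcb79, a8b702c, c4e3138, e463f08, fa48ee6} — 8 commits.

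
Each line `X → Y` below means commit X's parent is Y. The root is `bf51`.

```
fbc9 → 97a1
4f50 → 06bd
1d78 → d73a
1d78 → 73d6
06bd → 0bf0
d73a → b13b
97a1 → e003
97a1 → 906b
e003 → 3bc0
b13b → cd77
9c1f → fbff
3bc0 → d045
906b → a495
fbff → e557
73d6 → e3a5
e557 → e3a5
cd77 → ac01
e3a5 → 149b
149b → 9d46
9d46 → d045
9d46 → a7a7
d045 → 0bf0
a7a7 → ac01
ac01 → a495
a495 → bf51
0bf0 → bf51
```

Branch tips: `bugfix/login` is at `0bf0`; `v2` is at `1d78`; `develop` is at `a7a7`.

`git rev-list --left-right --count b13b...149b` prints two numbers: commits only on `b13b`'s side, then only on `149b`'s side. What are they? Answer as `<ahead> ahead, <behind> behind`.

2 ahead, 5 behind

Reachable from b13b: {a495, ac01, b13b, bf51, cd77}.
Reachable from 149b: {0bf0, 149b, 9d46, a495, a7a7, ac01, bf51, d045}.
Only in b13b's history (ahead): {b13b, cd77} — 2.
Only in 149b's history (behind): {0bf0, 149b, 9d46, a7a7, d045} — 5.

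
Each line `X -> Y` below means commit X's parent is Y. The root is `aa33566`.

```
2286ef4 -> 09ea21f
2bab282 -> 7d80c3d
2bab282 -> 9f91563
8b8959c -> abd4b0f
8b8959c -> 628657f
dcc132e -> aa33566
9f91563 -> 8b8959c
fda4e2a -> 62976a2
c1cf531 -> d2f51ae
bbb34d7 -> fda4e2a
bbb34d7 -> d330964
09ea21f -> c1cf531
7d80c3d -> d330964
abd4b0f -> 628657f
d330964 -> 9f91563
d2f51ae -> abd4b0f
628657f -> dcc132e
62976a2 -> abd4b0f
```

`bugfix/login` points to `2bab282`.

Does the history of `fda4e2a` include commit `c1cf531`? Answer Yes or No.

No

Ancestors of fda4e2a: {628657f, 62976a2, aa33566, abd4b0f, dcc132e, fda4e2a}.
c1cf531 is not in that set, so it is not an ancestor of fda4e2a.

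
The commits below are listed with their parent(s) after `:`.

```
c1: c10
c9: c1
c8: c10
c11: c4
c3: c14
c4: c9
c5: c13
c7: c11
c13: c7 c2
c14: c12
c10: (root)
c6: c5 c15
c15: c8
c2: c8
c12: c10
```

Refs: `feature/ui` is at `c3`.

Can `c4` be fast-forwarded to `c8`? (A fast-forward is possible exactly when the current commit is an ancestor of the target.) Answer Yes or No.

No

A fast-forward from c4 to c8 is possible iff c4 is an ancestor of c8.
Ancestors of c8: {c10, c8}.
c4 is not among them, so fast-forward is not possible.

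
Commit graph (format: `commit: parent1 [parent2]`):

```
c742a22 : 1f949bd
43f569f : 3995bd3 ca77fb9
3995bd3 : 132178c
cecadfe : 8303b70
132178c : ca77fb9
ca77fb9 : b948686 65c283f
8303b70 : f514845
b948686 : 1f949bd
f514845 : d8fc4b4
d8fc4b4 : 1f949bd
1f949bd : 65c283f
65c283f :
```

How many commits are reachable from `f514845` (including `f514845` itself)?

4

Walking parent pointers from f514845: reachable set = {1f949bd, 65c283f, d8fc4b4, f514845}.
That is 4 commits.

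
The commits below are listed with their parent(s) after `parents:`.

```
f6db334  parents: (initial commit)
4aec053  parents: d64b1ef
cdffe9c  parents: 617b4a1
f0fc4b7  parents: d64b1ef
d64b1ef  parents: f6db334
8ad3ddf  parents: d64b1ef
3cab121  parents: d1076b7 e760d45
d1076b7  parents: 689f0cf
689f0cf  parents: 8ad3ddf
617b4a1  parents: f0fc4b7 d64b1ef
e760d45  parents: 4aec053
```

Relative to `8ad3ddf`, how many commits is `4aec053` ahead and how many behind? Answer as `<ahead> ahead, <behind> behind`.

Reachable from 4aec053: {4aec053, d64b1ef, f6db334}.
Reachable from 8ad3ddf: {8ad3ddf, d64b1ef, f6db334}.
Only in 4aec053's history (ahead): {4aec053} — 1.
Only in 8ad3ddf's history (behind): {8ad3ddf} — 1.

1 ahead, 1 behind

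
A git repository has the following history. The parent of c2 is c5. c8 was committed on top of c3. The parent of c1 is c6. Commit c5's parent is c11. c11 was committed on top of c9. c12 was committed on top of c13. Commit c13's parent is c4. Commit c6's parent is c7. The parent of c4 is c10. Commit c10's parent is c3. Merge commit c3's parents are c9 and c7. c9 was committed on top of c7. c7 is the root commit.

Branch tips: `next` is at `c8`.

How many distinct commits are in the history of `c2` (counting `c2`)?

Walking parent pointers from c2: reachable set = {c11, c2, c5, c7, c9}.
That is 5 commits.

5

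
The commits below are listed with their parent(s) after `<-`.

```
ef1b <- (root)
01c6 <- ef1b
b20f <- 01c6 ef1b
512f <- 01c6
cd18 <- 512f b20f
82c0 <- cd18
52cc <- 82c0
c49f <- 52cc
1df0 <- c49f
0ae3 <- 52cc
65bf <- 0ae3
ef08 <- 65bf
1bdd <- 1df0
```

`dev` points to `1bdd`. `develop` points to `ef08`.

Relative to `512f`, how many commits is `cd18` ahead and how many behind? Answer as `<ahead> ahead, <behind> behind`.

Reachable from cd18: {01c6, 512f, b20f, cd18, ef1b}.
Reachable from 512f: {01c6, 512f, ef1b}.
Only in cd18's history (ahead): {b20f, cd18} — 2.
Only in 512f's history (behind): {} — 0.

2 ahead, 0 behind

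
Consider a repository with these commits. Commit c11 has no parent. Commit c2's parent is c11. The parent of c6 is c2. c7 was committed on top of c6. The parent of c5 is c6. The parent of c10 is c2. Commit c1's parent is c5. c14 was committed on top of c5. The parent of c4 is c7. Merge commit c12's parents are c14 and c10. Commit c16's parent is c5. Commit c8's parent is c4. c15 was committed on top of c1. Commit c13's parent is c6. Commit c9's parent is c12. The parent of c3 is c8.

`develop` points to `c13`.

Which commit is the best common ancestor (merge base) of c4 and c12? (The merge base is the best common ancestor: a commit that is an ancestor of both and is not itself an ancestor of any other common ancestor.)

Ancestors of c4: {c11, c2, c4, c6, c7}.
Ancestors of c12: {c10, c11, c12, c14, c2, c5, c6}.
Common ancestors: {c11, c2, c6}.
Among these, c6 is not an ancestor of any other common ancestor — it is the merge base.

c6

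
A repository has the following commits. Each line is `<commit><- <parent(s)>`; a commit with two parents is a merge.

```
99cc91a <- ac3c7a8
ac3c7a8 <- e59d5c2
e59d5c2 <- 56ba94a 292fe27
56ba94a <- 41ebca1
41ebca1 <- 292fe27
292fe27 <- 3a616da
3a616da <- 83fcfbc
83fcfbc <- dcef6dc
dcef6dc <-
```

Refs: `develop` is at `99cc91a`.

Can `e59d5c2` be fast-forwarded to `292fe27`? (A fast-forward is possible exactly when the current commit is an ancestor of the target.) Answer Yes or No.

No

A fast-forward from e59d5c2 to 292fe27 is possible iff e59d5c2 is an ancestor of 292fe27.
Ancestors of 292fe27: {292fe27, 3a616da, 83fcfbc, dcef6dc}.
e59d5c2 is not among them, so fast-forward is not possible.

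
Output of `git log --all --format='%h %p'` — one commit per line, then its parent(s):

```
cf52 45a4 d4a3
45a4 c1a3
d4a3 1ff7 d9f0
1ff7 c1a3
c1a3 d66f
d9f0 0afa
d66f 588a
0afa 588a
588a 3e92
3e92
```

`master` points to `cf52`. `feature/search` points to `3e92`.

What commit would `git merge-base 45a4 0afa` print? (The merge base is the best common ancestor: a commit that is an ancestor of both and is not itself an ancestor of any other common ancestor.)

588a

Ancestors of 45a4: {3e92, 45a4, 588a, c1a3, d66f}.
Ancestors of 0afa: {0afa, 3e92, 588a}.
Common ancestors: {3e92, 588a}.
Among these, 588a is not an ancestor of any other common ancestor — it is the merge base.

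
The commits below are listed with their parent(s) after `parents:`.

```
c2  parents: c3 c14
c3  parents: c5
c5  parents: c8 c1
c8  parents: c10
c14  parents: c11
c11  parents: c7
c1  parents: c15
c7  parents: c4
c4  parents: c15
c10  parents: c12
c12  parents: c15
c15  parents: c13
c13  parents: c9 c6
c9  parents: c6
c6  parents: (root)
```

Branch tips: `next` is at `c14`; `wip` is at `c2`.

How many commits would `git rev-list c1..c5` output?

4

Reachable from c5: {c1, c10, c12, c13, c15, c5, c6, c8, c9}.
Reachable from c1: {c1, c13, c15, c6, c9}.
In c5's history but not c1's: {c10, c12, c5, c8} — 4 commits.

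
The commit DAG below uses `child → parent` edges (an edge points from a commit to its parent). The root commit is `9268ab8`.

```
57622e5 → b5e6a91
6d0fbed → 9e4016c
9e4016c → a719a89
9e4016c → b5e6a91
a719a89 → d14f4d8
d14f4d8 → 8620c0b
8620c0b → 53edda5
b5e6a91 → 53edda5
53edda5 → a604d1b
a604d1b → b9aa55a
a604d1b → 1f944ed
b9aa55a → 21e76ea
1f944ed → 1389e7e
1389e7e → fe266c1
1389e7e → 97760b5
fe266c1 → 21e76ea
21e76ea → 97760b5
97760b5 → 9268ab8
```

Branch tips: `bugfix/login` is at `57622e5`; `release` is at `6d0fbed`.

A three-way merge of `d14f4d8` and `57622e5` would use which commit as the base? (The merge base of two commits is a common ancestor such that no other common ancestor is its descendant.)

Ancestors of d14f4d8: {1389e7e, 1f944ed, 21e76ea, 53edda5, 8620c0b, 9268ab8, 97760b5, a604d1b, b9aa55a, d14f4d8, fe266c1}.
Ancestors of 57622e5: {1389e7e, 1f944ed, 21e76ea, 53edda5, 57622e5, 9268ab8, 97760b5, a604d1b, b5e6a91, b9aa55a, fe266c1}.
Common ancestors: {1389e7e, 1f944ed, 21e76ea, 53edda5, 9268ab8, 97760b5, a604d1b, b9aa55a, fe266c1}.
Among these, 53edda5 is not an ancestor of any other common ancestor — it is the merge base.

53edda5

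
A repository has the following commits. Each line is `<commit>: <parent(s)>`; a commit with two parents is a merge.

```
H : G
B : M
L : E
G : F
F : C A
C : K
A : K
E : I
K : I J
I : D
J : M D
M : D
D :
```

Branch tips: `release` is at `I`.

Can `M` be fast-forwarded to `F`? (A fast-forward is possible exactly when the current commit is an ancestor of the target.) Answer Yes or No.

Yes

A fast-forward from M to F is possible iff M is an ancestor of F.
Ancestors of F: {A, C, D, F, I, J, K, M}.
M is among them, so fast-forward is possible.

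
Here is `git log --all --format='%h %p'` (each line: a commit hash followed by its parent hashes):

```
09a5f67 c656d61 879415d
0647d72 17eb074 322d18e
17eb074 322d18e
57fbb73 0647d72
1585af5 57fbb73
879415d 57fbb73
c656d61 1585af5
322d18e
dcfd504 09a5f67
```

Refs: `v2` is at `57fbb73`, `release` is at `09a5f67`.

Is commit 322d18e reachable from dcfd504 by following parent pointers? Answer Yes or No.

Yes

Ancestors of dcfd504 (commits reachable by following parents): {0647d72, 09a5f67, 1585af5, 17eb074, 322d18e, 57fbb73, 879415d, c656d61, dcfd504}.
322d18e is in that set, so it is an ancestor of dcfd504.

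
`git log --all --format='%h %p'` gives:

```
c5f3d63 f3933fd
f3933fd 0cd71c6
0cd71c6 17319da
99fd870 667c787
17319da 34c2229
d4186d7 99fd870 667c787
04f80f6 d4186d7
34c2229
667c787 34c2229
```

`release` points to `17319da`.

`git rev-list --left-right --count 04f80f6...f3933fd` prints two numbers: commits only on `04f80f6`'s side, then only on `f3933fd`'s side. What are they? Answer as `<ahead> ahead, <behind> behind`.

Reachable from 04f80f6: {04f80f6, 34c2229, 667c787, 99fd870, d4186d7}.
Reachable from f3933fd: {0cd71c6, 17319da, 34c2229, f3933fd}.
Only in 04f80f6's history (ahead): {04f80f6, 667c787, 99fd870, d4186d7} — 4.
Only in f3933fd's history (behind): {0cd71c6, 17319da, f3933fd} — 3.

4 ahead, 3 behind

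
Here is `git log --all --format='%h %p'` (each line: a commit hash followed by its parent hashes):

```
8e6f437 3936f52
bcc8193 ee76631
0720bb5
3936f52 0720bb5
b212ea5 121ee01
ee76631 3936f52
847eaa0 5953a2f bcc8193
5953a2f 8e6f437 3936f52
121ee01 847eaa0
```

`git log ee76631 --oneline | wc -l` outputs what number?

Walking parent pointers from ee76631: reachable set = {0720bb5, 3936f52, ee76631}.
That is 3 commits.

3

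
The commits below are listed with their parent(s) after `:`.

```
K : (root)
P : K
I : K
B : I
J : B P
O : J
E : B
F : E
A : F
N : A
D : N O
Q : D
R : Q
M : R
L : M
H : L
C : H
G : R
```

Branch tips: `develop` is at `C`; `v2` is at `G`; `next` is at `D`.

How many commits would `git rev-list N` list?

7

Walking parent pointers from N: reachable set = {A, B, E, F, I, K, N}.
That is 7 commits.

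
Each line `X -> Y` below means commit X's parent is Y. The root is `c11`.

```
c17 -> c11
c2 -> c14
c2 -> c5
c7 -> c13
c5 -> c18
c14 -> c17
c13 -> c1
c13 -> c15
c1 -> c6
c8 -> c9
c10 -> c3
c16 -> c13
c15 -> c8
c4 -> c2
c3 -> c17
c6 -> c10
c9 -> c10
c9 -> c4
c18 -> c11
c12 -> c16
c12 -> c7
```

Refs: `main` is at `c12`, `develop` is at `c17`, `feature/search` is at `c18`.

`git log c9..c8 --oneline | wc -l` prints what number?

1

Reachable from c8: {c10, c11, c14, c17, c18, c2, c3, c4, c5, c8, c9}.
Reachable from c9: {c10, c11, c14, c17, c18, c2, c3, c4, c5, c9}.
In c8's history but not c9's: {c8} — 1 commit.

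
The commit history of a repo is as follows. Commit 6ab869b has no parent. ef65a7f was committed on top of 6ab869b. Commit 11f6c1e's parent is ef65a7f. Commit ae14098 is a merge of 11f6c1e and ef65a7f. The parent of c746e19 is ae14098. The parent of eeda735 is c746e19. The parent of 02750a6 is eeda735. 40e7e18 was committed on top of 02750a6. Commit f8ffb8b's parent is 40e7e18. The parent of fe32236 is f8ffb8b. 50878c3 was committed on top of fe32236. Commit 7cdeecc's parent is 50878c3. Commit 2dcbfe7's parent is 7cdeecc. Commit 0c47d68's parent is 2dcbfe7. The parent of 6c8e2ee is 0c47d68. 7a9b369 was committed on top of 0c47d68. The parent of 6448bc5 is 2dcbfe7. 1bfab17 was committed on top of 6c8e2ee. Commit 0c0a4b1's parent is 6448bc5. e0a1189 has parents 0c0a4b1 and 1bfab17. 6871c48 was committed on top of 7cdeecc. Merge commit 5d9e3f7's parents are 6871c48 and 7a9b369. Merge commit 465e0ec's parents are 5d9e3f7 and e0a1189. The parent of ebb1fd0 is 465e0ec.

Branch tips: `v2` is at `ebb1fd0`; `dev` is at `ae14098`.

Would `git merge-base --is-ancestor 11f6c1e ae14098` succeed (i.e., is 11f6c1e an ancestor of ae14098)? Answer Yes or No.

Yes

Ancestors of ae14098 (commits reachable by following parents): {11f6c1e, 6ab869b, ae14098, ef65a7f}.
11f6c1e is in that set, so it is an ancestor of ae14098.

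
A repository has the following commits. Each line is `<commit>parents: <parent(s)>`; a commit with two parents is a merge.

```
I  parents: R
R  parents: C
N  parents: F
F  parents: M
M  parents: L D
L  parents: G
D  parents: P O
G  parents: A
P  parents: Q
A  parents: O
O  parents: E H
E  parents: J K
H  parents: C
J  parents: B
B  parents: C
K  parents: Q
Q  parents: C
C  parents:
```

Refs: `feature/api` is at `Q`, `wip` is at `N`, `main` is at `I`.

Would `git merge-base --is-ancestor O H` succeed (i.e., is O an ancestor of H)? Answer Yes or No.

No

Ancestors of H: {C, H}.
O is not in that set, so it is not an ancestor of H.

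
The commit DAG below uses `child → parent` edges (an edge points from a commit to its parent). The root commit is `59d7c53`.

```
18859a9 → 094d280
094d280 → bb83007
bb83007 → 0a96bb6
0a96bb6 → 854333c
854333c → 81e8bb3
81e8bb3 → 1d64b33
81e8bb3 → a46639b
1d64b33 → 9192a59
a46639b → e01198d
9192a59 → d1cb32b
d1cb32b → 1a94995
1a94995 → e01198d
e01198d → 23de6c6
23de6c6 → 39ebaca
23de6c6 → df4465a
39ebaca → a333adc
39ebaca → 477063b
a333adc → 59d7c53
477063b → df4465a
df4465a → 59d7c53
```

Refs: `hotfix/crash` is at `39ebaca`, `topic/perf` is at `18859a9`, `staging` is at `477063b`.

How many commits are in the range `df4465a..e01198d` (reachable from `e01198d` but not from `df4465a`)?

5

Reachable from e01198d: {23de6c6, 39ebaca, 477063b, 59d7c53, a333adc, df4465a, e01198d}.
Reachable from df4465a: {59d7c53, df4465a}.
In e01198d's history but not df4465a's: {23de6c6, 39ebaca, 477063b, a333adc, e01198d} — 5 commits.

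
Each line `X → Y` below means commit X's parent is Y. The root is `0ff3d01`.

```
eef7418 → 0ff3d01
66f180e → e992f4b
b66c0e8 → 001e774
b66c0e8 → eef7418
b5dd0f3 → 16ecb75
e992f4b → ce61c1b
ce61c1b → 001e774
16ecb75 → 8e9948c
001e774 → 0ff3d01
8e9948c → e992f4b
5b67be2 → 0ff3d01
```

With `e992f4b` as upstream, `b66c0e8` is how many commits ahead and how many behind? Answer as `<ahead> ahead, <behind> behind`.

2 ahead, 2 behind

Reachable from b66c0e8: {001e774, 0ff3d01, b66c0e8, eef7418}.
Reachable from e992f4b: {001e774, 0ff3d01, ce61c1b, e992f4b}.
Only in b66c0e8's history (ahead): {b66c0e8, eef7418} — 2.
Only in e992f4b's history (behind): {ce61c1b, e992f4b} — 2.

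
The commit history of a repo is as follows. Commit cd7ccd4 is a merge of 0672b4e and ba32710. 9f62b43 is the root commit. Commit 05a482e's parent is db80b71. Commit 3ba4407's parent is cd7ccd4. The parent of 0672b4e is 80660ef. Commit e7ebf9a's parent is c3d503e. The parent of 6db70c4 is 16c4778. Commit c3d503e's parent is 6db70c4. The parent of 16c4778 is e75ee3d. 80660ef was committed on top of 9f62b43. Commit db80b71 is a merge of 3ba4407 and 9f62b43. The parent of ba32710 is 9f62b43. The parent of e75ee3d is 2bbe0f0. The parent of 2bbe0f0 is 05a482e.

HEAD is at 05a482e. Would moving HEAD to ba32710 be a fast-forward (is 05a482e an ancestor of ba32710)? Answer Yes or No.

No

A fast-forward from 05a482e to ba32710 is possible iff 05a482e is an ancestor of ba32710.
Ancestors of ba32710: {9f62b43, ba32710}.
05a482e is not among them, so fast-forward is not possible.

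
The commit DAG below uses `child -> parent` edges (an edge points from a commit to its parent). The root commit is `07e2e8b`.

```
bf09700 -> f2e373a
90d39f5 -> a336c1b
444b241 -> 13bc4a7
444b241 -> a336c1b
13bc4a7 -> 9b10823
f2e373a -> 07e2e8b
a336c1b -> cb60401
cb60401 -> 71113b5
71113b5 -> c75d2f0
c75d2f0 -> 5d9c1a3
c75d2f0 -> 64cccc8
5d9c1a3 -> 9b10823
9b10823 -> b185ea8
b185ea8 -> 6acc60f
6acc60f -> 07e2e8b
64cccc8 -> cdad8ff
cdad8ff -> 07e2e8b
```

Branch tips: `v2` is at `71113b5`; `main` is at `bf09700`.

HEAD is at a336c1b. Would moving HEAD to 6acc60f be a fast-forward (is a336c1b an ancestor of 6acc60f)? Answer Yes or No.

No

A fast-forward from a336c1b to 6acc60f is possible iff a336c1b is an ancestor of 6acc60f.
Ancestors of 6acc60f: {07e2e8b, 6acc60f}.
a336c1b is not among them, so fast-forward is not possible.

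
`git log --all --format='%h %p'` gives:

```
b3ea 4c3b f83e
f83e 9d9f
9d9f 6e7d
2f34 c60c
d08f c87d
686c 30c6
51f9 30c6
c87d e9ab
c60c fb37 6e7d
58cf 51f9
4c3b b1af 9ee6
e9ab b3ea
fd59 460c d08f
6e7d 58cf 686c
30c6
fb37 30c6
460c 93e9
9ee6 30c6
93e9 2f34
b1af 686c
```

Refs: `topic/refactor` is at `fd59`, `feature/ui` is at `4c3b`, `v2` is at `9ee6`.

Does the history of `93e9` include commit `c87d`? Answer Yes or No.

No

Ancestors of 93e9: {2f34, 30c6, 51f9, 58cf, 686c, 6e7d, 93e9, c60c, fb37}.
c87d is not in that set, so it is not an ancestor of 93e9.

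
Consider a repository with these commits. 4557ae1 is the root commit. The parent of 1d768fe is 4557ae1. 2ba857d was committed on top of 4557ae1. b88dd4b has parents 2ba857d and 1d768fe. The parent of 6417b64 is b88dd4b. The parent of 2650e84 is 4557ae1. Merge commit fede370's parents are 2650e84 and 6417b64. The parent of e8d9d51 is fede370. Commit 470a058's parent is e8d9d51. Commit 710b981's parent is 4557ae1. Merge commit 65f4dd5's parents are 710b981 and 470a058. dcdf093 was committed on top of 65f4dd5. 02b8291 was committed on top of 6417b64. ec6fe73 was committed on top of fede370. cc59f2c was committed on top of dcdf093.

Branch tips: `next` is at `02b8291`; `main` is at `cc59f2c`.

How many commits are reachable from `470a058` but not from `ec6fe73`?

2

Reachable from 470a058: {1d768fe, 2650e84, 2ba857d, 4557ae1, 470a058, 6417b64, b88dd4b, e8d9d51, fede370}.
Reachable from ec6fe73: {1d768fe, 2650e84, 2ba857d, 4557ae1, 6417b64, b88dd4b, ec6fe73, fede370}.
In 470a058's history but not ec6fe73's: {470a058, e8d9d51} — 2 commits.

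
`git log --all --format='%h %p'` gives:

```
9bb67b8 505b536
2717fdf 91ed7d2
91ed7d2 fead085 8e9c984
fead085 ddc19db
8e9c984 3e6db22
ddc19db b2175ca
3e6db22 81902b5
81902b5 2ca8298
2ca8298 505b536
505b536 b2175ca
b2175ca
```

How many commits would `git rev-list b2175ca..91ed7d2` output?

Reachable from 91ed7d2: {2ca8298, 3e6db22, 505b536, 81902b5, 8e9c984, 91ed7d2, b2175ca, ddc19db, fead085}.
Reachable from b2175ca: {b2175ca}.
In 91ed7d2's history but not b2175ca's: {2ca8298, 3e6db22, 505b536, 81902b5, 8e9c984, 91ed7d2, ddc19db, fead085} — 8 commits.

8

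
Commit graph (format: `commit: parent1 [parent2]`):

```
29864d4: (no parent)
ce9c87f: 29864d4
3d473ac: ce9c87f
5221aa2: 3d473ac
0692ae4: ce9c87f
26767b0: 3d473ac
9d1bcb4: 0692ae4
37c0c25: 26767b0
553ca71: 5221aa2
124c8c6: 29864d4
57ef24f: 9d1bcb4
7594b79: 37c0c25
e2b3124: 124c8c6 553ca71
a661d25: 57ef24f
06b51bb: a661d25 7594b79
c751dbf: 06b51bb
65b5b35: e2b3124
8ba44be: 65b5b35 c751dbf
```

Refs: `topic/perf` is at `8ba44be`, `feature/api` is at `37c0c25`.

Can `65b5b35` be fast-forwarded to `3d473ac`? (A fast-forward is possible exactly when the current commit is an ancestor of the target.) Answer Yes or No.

A fast-forward from 65b5b35 to 3d473ac is possible iff 65b5b35 is an ancestor of 3d473ac.
Ancestors of 3d473ac: {29864d4, 3d473ac, ce9c87f}.
65b5b35 is not among them, so fast-forward is not possible.

No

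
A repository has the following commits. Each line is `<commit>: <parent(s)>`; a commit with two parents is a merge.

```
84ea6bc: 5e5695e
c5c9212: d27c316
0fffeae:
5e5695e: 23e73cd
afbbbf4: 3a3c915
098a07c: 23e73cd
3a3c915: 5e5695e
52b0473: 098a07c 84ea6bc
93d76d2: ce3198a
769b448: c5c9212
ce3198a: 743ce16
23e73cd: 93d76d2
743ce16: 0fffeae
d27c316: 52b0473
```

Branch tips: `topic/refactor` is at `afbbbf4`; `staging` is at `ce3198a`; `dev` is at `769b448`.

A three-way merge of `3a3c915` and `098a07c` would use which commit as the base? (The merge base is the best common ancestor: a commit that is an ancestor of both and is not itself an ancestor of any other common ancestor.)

Ancestors of 3a3c915: {0fffeae, 23e73cd, 3a3c915, 5e5695e, 743ce16, 93d76d2, ce3198a}.
Ancestors of 098a07c: {098a07c, 0fffeae, 23e73cd, 743ce16, 93d76d2, ce3198a}.
Common ancestors: {0fffeae, 23e73cd, 743ce16, 93d76d2, ce3198a}.
Among these, 23e73cd is not an ancestor of any other common ancestor — it is the merge base.

23e73cd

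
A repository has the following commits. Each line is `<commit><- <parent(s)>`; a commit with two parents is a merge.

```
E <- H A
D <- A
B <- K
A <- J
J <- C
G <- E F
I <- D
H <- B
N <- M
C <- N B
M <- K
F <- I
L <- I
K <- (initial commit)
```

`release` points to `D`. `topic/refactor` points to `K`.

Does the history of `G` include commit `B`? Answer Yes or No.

Yes

Ancestors of G (commits reachable by following parents): {A, B, C, D, E, F, G, H, I, J, K, M, N}.
B is in that set, so it is an ancestor of G.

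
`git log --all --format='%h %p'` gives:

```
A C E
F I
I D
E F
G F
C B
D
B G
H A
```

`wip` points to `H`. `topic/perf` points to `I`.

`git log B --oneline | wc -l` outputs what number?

Walking parent pointers from B: reachable set = {B, D, F, G, I}.
That is 5 commits.

5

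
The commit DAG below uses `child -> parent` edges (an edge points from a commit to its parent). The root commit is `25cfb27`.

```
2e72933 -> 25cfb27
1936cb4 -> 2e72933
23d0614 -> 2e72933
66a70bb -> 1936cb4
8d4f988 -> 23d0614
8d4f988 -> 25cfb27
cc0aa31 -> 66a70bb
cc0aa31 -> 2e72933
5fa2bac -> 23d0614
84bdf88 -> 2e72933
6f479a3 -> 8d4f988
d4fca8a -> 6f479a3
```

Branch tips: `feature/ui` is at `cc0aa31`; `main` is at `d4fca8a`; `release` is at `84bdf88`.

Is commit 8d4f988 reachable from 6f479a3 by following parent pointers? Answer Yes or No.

Yes

Ancestors of 6f479a3 (commits reachable by following parents): {23d0614, 25cfb27, 2e72933, 6f479a3, 8d4f988}.
8d4f988 is in that set, so it is an ancestor of 6f479a3.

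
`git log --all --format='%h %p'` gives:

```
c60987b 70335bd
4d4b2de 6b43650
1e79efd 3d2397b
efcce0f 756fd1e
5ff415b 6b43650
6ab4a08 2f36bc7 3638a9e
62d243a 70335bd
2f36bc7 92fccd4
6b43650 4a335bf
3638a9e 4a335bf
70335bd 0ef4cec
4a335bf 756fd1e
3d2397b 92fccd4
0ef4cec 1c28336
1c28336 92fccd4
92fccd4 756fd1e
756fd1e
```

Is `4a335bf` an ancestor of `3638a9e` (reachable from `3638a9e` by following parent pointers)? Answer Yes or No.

Yes

Ancestors of 3638a9e (commits reachable by following parents): {3638a9e, 4a335bf, 756fd1e}.
4a335bf is in that set, so it is an ancestor of 3638a9e.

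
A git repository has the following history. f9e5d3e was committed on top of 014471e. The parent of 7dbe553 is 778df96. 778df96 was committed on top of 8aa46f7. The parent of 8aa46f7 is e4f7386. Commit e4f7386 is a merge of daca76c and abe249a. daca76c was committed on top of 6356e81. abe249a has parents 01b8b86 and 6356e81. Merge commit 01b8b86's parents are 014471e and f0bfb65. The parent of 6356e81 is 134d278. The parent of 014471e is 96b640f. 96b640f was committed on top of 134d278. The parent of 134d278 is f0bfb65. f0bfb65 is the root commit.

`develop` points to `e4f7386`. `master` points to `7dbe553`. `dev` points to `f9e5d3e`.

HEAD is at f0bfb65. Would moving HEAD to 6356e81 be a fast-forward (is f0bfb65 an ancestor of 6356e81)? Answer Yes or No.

Yes

A fast-forward from f0bfb65 to 6356e81 is possible iff f0bfb65 is an ancestor of 6356e81.
Ancestors of 6356e81: {134d278, 6356e81, f0bfb65}.
f0bfb65 is among them, so fast-forward is possible.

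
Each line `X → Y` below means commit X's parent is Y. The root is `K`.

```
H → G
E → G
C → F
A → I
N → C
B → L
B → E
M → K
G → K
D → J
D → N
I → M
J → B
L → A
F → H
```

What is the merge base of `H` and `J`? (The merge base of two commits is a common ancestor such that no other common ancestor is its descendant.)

Ancestors of H: {G, H, K}.
Ancestors of J: {A, B, E, G, I, J, K, L, M}.
Common ancestors: {G, K}.
Among these, G is not an ancestor of any other common ancestor — it is the merge base.

G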